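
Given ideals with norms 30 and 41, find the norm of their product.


N(IJ) = N(I) * N(J)
= 30 * 41
= 1230

1230


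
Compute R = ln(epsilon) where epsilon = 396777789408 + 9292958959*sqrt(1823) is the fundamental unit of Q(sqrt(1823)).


epsilon = 396777789408 + 9292958959*sqrt(1823)
= 7.9356e+11
R = ln(7.9356e+11)
= 27.3998

27.3998


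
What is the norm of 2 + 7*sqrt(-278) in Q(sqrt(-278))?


N(a + b*sqrt(d)) = a^2 - d*b^2
= (2)^2 - (-278)*(7)^2
= 4 + 13622
= 13626

13626


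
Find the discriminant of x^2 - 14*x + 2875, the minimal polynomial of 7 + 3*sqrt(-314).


The element 7 + 3*sqrt(-314) has minimal polynomial:
x^2 - 14*x + 2875
Discriminant = (-14)^2 - 4*(2875)
= 196 - 11500
= -11304

-11304


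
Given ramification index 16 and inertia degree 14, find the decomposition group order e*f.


|D_P| = e * f
= 16 * 14
= 224

224


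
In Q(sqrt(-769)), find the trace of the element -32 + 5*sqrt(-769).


Tr(a + b*sqrt(d)) = (a + b*sqrt(d)) + (a - b*sqrt(d)) = 2a
= 2 * (-32)
= -64

-64


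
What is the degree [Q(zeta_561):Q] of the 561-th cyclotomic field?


The degree equals Euler's totient phi(561).
561 = 3 * 11 * 17
phi(561) = 320

320


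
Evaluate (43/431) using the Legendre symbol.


p = 431 is prime, so compute (43/431) with the reciprocity algorithm (Jacobi-symbol steps: pull out 2s via (2/n), flip via reciprocity, reduce):
  reciprocity: (43/431) -> -(431/43)
  reduce: (1/43)
  (1/43) = 1
Product of signs = -1
(43/431) = -1

-1


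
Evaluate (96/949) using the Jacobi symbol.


Compute (96/949) via quadratic reciprocity:
  pull out 2: (2/949) = -1  (since 949 mod 8 = 5)
  pull out 2: (2/949) = -1  (since 949 mod 8 = 5)
  pull out 2: (2/949) = -1  (since 949 mod 8 = 5)
  pull out 2: (2/949) = -1  (since 949 mod 8 = 5)
  pull out 2: (2/949) = -1  (since 949 mod 8 = 5)
  reciprocity: (3/949) -> +(949/3)
  reduce: (1/3)
  (1/3) = 1
Product of signs = -1

-1


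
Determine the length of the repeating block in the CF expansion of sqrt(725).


Run the CF algorithm for sqrt(725).
a_0 = floor(sqrt(725)) = 26; set m_0=0, q_0=1.
Recurrence: m' = q*a - m,  q' = (d - m'^2)/q,  a' = floor((a_0 + m')/q').
  step 1: m=26, q=49, a=1
  step 2: m=23, q=4, a=12
  step 3: m=25, q=25, a=2
  step 4: m=25, q=4, a=12
  step 5: m=23, q=49, a=1
  step 6: m=26, q=1, a=52
a_6 = 2*a_0 = 52, so the period closes here.
sqrt(725) = [26; 1, 12, 2, 12, 1, 52]
Period length = 6

6


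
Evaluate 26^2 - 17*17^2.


x^2 - d*y^2
= 26^2 - 17*17^2
= 676 - 4913
= -4237

-4237


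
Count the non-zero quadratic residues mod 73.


For prime p, the number of non-zero quadratic residues is (p-1)/2.
= (73-1)/2
= 36

36


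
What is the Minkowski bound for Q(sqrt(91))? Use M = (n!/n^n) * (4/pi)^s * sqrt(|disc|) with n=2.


d = 91, d mod 4 = 3, so disc(K) = 4d = 364; |disc(K)| = 364
Real quadratic field, so n = 2, s = r2 = 0, r1 = 2
M = (n!/n^n) * (4/pi)^s * sqrt(|disc(K)|) = (2!/2^2) * (4/pi)^0 * sqrt(364)
= 0.5 * 1.000000 * 19.078784
= 9.5394

9.5394


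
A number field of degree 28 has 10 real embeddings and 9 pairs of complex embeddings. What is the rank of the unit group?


By Dirichlet's unit theorem:
rank = r1 + r2 - 1
= 10 + 9 - 1
= 18

18


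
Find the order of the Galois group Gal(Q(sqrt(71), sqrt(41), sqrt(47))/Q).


The 3 square roots of distinct primes are multiplicatively independent over Q,
so [K:Q] = 2^3 and Gal(K/Q) is isomorphic to (Z/2Z)^3.
|Gal| = 2^3 = 8

8


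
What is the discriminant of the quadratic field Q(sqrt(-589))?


For K = Q(sqrt(d)) with d squarefree: disc(K) = d if d = 1 mod 4, and disc(K) = 4d if d = 2 or 3 mod 4.
Here d = -589, and d mod 4 = 3.
d = 3 mod 4, not 1 (O_K = Z[sqrt(d)]), so disc(K) = 4d = 4 * (-589) = -2356

-2356


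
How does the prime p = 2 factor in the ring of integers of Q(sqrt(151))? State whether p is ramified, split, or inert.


K = Q(sqrt(151)). Since d mod 4 = 3, disc(K) = 604.
Check p | disc: 604 mod 2 = 0.
p divides disc, so p ramifies: (p) = P^2 with e=2, f=1, g=1.
Therefore p is ramified.

ramified


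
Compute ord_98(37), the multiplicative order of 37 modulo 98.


We want ord_98(37), the smallest k >= 1 with 37^k = 1 mod 98.
n = 98 = 2 * 7^2, phi(98) = 42; the order divides phi(n).
Divisors of 42: 1, 2, 3, 6, 7, 14, 21, 42
Repeated squaring mod 98: 37^1 = 37, 37^2 = 95, 37^4 = 9, 37^8 = 81, 37^16 = 93, 37^32 = 25
Test divisors in increasing order:
  k=1: 37^1 = 37 mod 98
  k=2: 37^2 = 95 mod 98
  k=3: 37^3 = 95 * 37 = 85 mod 98
  k=6: 37^6 = 9 * 95 = 71 mod 98
  k=7: 37^7 = 9 * 95 * 37 = 79 mod 98
  k=14: 37^14 = 81 * 9 * 95 = 67 mod 98
  k=21: 37^21 = 93 * 9 * 37 = 1 mod 98  <- first divisor giving 1
Order = 21

21


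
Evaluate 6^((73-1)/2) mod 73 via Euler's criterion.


p = 73 is prime and the exponent is (p-1)/2 = 36, so by Euler's criterion 6^36 = (6/73) = +1 or -1 mod 73.
Compute by square-and-multiply:
  36 = 32 + 4 (binary 100100)
  Repeated squaring mod 73: 6^1 = 6, 6^2 = 36, 6^4 = 55, 6^8 = 32, 6^16 = 2, 6^32 = 4
  6^36 = 6^32 * 6^4 = 4 * 55 mod 73
    4 * 55 = 220 = 1 mod 73
  6^36 = 1 mod 73
Result 1: 6 is a quadratic residue mod 73.
6^36 mod 73 = 1

1


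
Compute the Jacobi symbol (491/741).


Compute (491/741) via quadratic reciprocity:
  reciprocity: (491/741) -> +(741/491)
  reduce: (250/491)
  pull out 2: (2/491) = -1  (since 491 mod 8 = 3)
  reciprocity: (125/491) -> +(491/125)
  reduce: (116/125)
  pull out 2: (2/125) = -1  (since 125 mod 8 = 5)
  pull out 2: (2/125) = -1  (since 125 mod 8 = 5)
  reciprocity: (29/125) -> +(125/29)
  reduce: (9/29)
  reciprocity: (9/29) -> +(29/9)
  reduce: (2/9)
  pull out 2: (2/9) = +1  (since 9 mod 8 = 1)
  (1/9) = 1
Product of signs = -1

-1


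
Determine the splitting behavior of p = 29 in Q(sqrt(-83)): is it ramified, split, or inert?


K = Q(sqrt(-83)). Since d mod 4 = 1, disc(K) = -83.
Check p | disc: -83 mod 29 = 4.
p does not divide disc. Compute Legendre symbol (d/p):
4^((29-1)/2) mod 29 = 1
(d/p) = 1, so p splits: (p) = P*P' with e=1, f=1, g=2.
Therefore p is split.

split


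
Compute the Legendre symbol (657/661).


p = 661 is prime, so compute (657/661) with the reciprocity algorithm (Jacobi-symbol steps: pull out 2s via (2/n), flip via reciprocity, reduce):
  reciprocity: (657/661) -> +(661/657)
  reduce: (4/657)
  pull out 2: (2/657) = +1  (since 657 mod 8 = 1)
  pull out 2: (2/657) = +1  (since 657 mod 8 = 1)
  (1/657) = 1
Product of signs = 1
(657/661) = 1

1


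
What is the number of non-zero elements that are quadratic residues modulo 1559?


For prime p, the number of non-zero quadratic residues is (p-1)/2.
= (1559-1)/2
= 779

779


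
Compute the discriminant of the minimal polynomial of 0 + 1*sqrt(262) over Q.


The element 0 + 1*sqrt(262) has minimal polynomial:
x^2 + 0*x - 262
Discriminant = (0)^2 - 4*(-262)
= 0 + 1048
= 1048

1048


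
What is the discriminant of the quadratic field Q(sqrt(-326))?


For K = Q(sqrt(d)) with d squarefree: disc(K) = d if d = 1 mod 4, and disc(K) = 4d if d = 2 or 3 mod 4.
Here d = -326, and d mod 4 = 2.
d = 2 mod 4, not 1 (O_K = Z[sqrt(d)]), so disc(K) = 4d = 4 * (-326) = -1304

-1304


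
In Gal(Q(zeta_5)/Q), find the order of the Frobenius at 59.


The Frobenius at p in Gal(Q(zeta_n)/Q) = (Z/nZ)* is the class of p, so its order is ord_5(59), the smallest k >= 1 with 59^k = 1 mod 5.
n = 5 = 5, phi(5) = 4; the order divides phi(n).
Divisors of 4: 1, 2, 4
Repeated squaring mod 5: 59^1 = 4, 59^2 = 1, 59^4 = 1
Test divisors in increasing order:
  k=1: 59^1 = 4 mod 5
  k=2: 59^2 = 1 mod 5  <- first divisor giving 1
Order = 2

2


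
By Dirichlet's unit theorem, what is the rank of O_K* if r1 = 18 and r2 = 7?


By Dirichlet's unit theorem:
rank = r1 + r2 - 1
= 18 + 7 - 1
= 24

24


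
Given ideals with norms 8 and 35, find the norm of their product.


N(IJ) = N(I) * N(J)
= 8 * 35
= 280

280


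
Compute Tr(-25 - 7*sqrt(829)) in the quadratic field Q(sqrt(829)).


Tr(a + b*sqrt(d)) = (a + b*sqrt(d)) + (a - b*sqrt(d)) = 2a
= 2 * (-25)
= -50

-50


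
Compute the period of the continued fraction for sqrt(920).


Run the CF algorithm for sqrt(920).
a_0 = floor(sqrt(920)) = 30; set m_0=0, q_0=1.
Recurrence: m' = q*a - m,  q' = (d - m'^2)/q,  a' = floor((a_0 + m')/q').
  step 1: m=30, q=20, a=3
  step 2: m=30, q=1, a=60
a_2 = 2*a_0 = 60, so the period closes here.
sqrt(920) = [30; 3, 60]
Period length = 2

2


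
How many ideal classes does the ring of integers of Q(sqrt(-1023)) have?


K = Q(sqrt(-1023)). d mod 4 = 1, so D = disc(K) = d = -1023
h(K) equals the number of primitive reduced positive-definite forms (a, b, c) = a*x^2 + b*x*y + c*y^2 with b^2 - 4ac = D,
where reduced means |b| <= a <= c, with b >= 0 whenever |b| = a or a = c, and primitive means gcd(a, b, c) = 1.
Reduced forces 3a^2 <= |D| = 1023, so 1 <= a <= 18; b must have the parity of D, and c = (b^2 - D)/(4a) must be an integer >= a.
Enumerate a = 1..18, b in [-a, a]:
  a=1: (1, 1, 256)  [1]
  a=2: (2, -1, 128), (2, 1, 128)  [2]
  a=3: (3, 3, 86)  [1]
  a=4: (4, -1, 64), (4, 1, 64)  [2]
  a=5: none
  a=6: (6, -3, 43), (6, 3, 43)  [2]
  a=7: none
  a=8: (8, -1, 32), (8, 1, 32)  [2]
  a=9..10: none
  a=11: (11, 11, 26)  [1]
  a=12: (12, -9, 23), (12, 9, 23)  [2]
  a=13: (13, -11, 22), (13, 11, 22)  [2]
  a=14..15: none
  a=16: (16, 1, 16)  [1]
  a=17..18: none
Total reduced forms: 1 + 2 + 1 + 2 + 2 + 2 + 1 + 2 + 2 + 1 = 16
h = 16

16


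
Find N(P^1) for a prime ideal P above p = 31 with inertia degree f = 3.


N(P^a) = p^(a*f)
= 31^(1*3)
= 31^3
= 29791

29791


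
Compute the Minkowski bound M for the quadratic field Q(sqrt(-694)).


d = -694, d mod 4 = 2, so disc(K) = 4d = -2776; |disc(K)| = 2776
Imaginary quadratic field, so n = 2, s = r2 = 1, r1 = 0
M = (n!/n^n) * (4/pi)^s * sqrt(|disc(K)|) = (2!/2^2) * (4/pi)^1 * sqrt(2776)
= 0.5 * 1.273240 * 52.687759
= 33.5421

33.5421


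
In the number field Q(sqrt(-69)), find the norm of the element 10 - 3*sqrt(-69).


N(a + b*sqrt(d)) = a^2 - d*b^2
= (10)^2 - (-69)*(-3)^2
= 100 + 621
= 721

721


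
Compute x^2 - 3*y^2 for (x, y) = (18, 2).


x^2 - d*y^2
= 18^2 - 3*2^2
= 324 - 12
= 312

312


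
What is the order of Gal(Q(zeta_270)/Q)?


|Gal(Q(zeta_270)/Q)| = phi(270)
= 72

72


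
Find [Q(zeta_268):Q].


The degree equals Euler's totient phi(268).
268 = 2^2 * 67
phi(268) = 132

132


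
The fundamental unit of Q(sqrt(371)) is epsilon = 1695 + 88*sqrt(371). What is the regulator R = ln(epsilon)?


epsilon = 1695 + 88*sqrt(371)
= 3389.9997
R = ln(3389.9997)
= 8.1286

8.1286


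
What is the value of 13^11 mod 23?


p = 23 is prime and the exponent is (p-1)/2 = 11, so by Euler's criterion 13^11 = (13/23) = +1 or -1 mod 23.
Compute by square-and-multiply:
  11 = 8 + 2 + 1 (binary 1011)
  Repeated squaring mod 23: 13^1 = 13, 13^2 = 8, 13^4 = 18, 13^8 = 2
  13^11 = 13^8 * 13^2 * 13^1 = 2 * 8 * 13 mod 23
    2 * 8 = 16 = 16 mod 23
    16 * 13 = 208 = 1 mod 23
  13^11 = 1 mod 23
Result 1: 13 is a quadratic residue mod 23.
13^11 mod 23 = 1

1


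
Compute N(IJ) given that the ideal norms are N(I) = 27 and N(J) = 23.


N(IJ) = N(I) * N(J)
= 27 * 23
= 621

621


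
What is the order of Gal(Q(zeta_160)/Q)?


|Gal(Q(zeta_160)/Q)| = phi(160)
= 64

64


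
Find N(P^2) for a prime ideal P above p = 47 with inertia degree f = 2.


N(P^a) = p^(a*f)
= 47^(2*2)
= 47^4
= 4879681

4879681


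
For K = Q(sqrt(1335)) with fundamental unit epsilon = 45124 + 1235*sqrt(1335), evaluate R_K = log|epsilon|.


epsilon = 45124 + 1235*sqrt(1335)
= 90248.0000
R = ln(90248.0000)
= 11.4103

11.4103


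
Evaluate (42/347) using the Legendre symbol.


p = 347 is prime, so compute (42/347) with the reciprocity algorithm (Jacobi-symbol steps: pull out 2s via (2/n), flip via reciprocity, reduce):
  pull out 2: (2/347) = -1  (since 347 mod 8 = 3)
  reciprocity: (21/347) -> +(347/21)
  reduce: (11/21)
  reciprocity: (11/21) -> +(21/11)
  reduce: (10/11)
  pull out 2: (2/11) = -1  (since 11 mod 8 = 3)
  reciprocity: (5/11) -> +(11/5)
  reduce: (1/5)
  (1/5) = 1
Product of signs = 1
(42/347) = 1

1


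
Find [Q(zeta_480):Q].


The degree equals Euler's totient phi(480).
480 = 2^5 * 3 * 5
phi(480) = 128

128


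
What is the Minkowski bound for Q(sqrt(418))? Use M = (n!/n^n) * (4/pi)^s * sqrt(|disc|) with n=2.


d = 418, d mod 4 = 2, so disc(K) = 4d = 1672; |disc(K)| = 1672
Real quadratic field, so n = 2, s = r2 = 0, r1 = 2
M = (n!/n^n) * (4/pi)^s * sqrt(|disc(K)|) = (2!/2^2) * (4/pi)^0 * sqrt(1672)
= 0.5 * 1.000000 * 40.890097
= 20.4450

20.4450


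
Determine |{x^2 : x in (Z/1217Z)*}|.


For prime p, the number of non-zero quadratic residues is (p-1)/2.
= (1217-1)/2
= 608

608


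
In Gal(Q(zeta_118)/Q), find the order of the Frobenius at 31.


The Frobenius at p in Gal(Q(zeta_n)/Q) = (Z/nZ)* is the class of p, so its order is ord_118(31), the smallest k >= 1 with 31^k = 1 mod 118.
n = 118 = 2 * 59, phi(118) = 58; the order divides phi(n).
Divisors of 58: 1, 2, 29, 58
Repeated squaring mod 118: 31^1 = 31, 31^2 = 17, 31^4 = 53, 31^8 = 95, 31^16 = 57, 31^32 = 63
Test divisors in increasing order:
  k=1: 31^1 = 31 mod 118
  k=2: 31^2 = 17 mod 118
  k=29: 31^29 = 57 * 95 * 53 * 31 = 117 mod 118
  k=58: 31^58 = 63 * 57 * 95 * 17 = 1 mod 118  <- first divisor giving 1
Order = 58

58


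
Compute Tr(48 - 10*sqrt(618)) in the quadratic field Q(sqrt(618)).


Tr(a + b*sqrt(d)) = (a + b*sqrt(d)) + (a - b*sqrt(d)) = 2a
= 2 * (48)
= 96

96


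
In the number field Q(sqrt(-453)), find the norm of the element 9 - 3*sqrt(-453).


N(a + b*sqrt(d)) = a^2 - d*b^2
= (9)^2 - (-453)*(-3)^2
= 81 + 4077
= 4158

4158


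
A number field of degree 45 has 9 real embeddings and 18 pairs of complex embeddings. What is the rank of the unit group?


By Dirichlet's unit theorem:
rank = r1 + r2 - 1
= 9 + 18 - 1
= 26

26


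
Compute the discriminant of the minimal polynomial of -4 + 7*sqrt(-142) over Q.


The element -4 + 7*sqrt(-142) has minimal polynomial:
x^2 + 8*x + 6974
Discriminant = (8)^2 - 4*(6974)
= 64 - 27896
= -27832

-27832


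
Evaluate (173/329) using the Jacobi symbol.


Compute (173/329) via quadratic reciprocity:
  reciprocity: (173/329) -> +(329/173)
  reduce: (156/173)
  pull out 2: (2/173) = -1  (since 173 mod 8 = 5)
  pull out 2: (2/173) = -1  (since 173 mod 8 = 5)
  reciprocity: (39/173) -> +(173/39)
  reduce: (17/39)
  reciprocity: (17/39) -> +(39/17)
  reduce: (5/17)
  reciprocity: (5/17) -> +(17/5)
  reduce: (2/5)
  pull out 2: (2/5) = -1  (since 5 mod 8 = 5)
  (1/5) = 1
Product of signs = -1

-1


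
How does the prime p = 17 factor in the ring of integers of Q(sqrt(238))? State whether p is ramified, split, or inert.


K = Q(sqrt(238)). Since d mod 4 = 2, disc(K) = 952.
Check p | disc: 952 mod 17 = 0.
p divides disc, so p ramifies: (p) = P^2 with e=2, f=1, g=1.
Therefore p is ramified.

ramified


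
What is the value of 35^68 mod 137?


p = 137 is prime and the exponent is (p-1)/2 = 68, so by Euler's criterion 35^68 = (35/137) = +1 or -1 mod 137.
Compute by square-and-multiply:
  68 = 64 + 4 (binary 1000100)
  Repeated squaring mod 137: 35^1 = 35, 35^2 = 129, 35^4 = 64, 35^8 = 123, 35^16 = 59, 35^32 = 56, 35^64 = 122
  35^68 = 35^64 * 35^4 = 122 * 64 mod 137
    122 * 64 = 7808 = 136 mod 137
  35^68 = 136 mod 137
Result 136 = p - 1 = -1 mod 137: 35 is a quadratic non-residue mod 137. As a residue in [0, p-1] the value is 136.
35^68 mod 137 = 136

136


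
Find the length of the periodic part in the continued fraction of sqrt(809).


Run the CF algorithm for sqrt(809).
a_0 = floor(sqrt(809)) = 28; set m_0=0, q_0=1.
Recurrence: m' = q*a - m,  q' = (d - m'^2)/q,  a' = floor((a_0 + m')/q').
  step 1: m=28, q=25, a=2
  step 2: m=22, q=13, a=3
  step 3: m=17, q=40, a=1
  step 4: m=23, q=7, a=7
  step 5: m=26, q=19, a=2
  step 6: m=12, q=35, a=1
  step 7: m=23, q=8, a=6
  step 8: m=25, q=23, a=2
  step 9: m=21, q=16, a=3
  step 10: m=27, q=5, a=11
  step 11: m=28, q=5, a=11
  step 12: m=27, q=16, a=3
  step 13: m=21, q=23, a=2
  step 14: m=25, q=8, a=6
  step 15: m=23, q=35, a=1
  step 16: m=12, q=19, a=2
  step 17: m=26, q=7, a=7
  step 18: m=23, q=40, a=1
  step 19: m=17, q=13, a=3
  step 20: m=22, q=25, a=2
  step 21: m=28, q=1, a=56
a_21 = 2*a_0 = 56, so the period closes here.
sqrt(809) = [28; 2, 3, 1, 7, 2, 1, 6, 2, 3, 11, 11, 3, 2, 6, 1, 2, 7, 1, 3, 2, 56]
Period length = 21

21


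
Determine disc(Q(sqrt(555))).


For K = Q(sqrt(d)) with d squarefree: disc(K) = d if d = 1 mod 4, and disc(K) = 4d if d = 2 or 3 mod 4.
Here d = 555, and d mod 4 = 3.
d = 3 mod 4, not 1 (O_K = Z[sqrt(d)]), so disc(K) = 4d = 4 * (555) = 2220

2220


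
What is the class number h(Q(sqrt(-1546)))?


K = Q(sqrt(-1546)). d mod 4 = 2, so D = disc(K) = 4d = -6184
h(K) equals the number of primitive reduced positive-definite forms (a, b, c) = a*x^2 + b*x*y + c*y^2 with b^2 - 4ac = D,
where reduced means |b| <= a <= c, with b >= 0 whenever |b| = a or a = c, and primitive means gcd(a, b, c) = 1.
Reduced forces 3a^2 <= |D| = 6184, so 1 <= a <= 45; b must have the parity of D, and c = (b^2 - D)/(4a) must be an integer >= a.
Enumerate a = 1..45, b in [-a, a]:
  a=1: (1, 0, 1546)  [1]
  a=2: (2, 0, 773)  [1]
  a=3..4: none
  a=5: (5, -4, 310), (5, 4, 310)  [2]
  a=6: none
  a=7: (7, -2, 221), (7, 2, 221)  [2]
  a=8..9: none
  a=10: (10, -4, 155), (10, 4, 155)  [2]
  a=11: (11, -8, 142), (11, 8, 142)  [2]
  a=12: none
  a=13: (13, -2, 119), (13, 2, 119)  [2]
  a=14: (14, -12, 113), (14, 12, 113)  [2]
  a=15..16: none
  a=17: (17, -2, 91), (17, 2, 91)  [2]
  a=18..21: none
  a=22: (22, -8, 71), (22, 8, 71)  [2]
  a=23: (23, -16, 70), (23, 16, 70)  [2]
  a=24: none
  a=25: (25, -4, 62), (25, 4, 62)  [2]
  a=26: (26, -24, 65), (26, 24, 65)  [2]
  a=27..28: none
  a=29: (29, -14, 55), (29, 14, 55)  [2]
  a=30: none
  a=31: (31, -4, 50), (31, 4, 50)  [2]
  a=32..33: none
  a=34: (34, -32, 53), (34, 32, 53)  [2]
  a=35: (35, -26, 49), (35, -16, 46), (35, 16, 46), (35, 26, 49)  [4]
  a=36..45: none
Total reduced forms: 1 + 1 + 2 + 2 + 2 + 2 + 2 + 2 + 2 + 2 + 2 + 2 + 2 + 2 + 2 + 2 + 4 = 34
h = 34

34


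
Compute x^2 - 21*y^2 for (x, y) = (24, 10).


x^2 - d*y^2
= 24^2 - 21*10^2
= 576 - 2100
= -1524

-1524


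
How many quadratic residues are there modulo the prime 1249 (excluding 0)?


For prime p, the number of non-zero quadratic residues is (p-1)/2.
= (1249-1)/2
= 624

624


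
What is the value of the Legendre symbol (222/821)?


p = 821 is prime, so compute (222/821) with the reciprocity algorithm (Jacobi-symbol steps: pull out 2s via (2/n), flip via reciprocity, reduce):
  pull out 2: (2/821) = -1  (since 821 mod 8 = 5)
  reciprocity: (111/821) -> +(821/111)
  reduce: (44/111)
  pull out 2: (2/111) = +1  (since 111 mod 8 = 7)
  pull out 2: (2/111) = +1  (since 111 mod 8 = 7)
  reciprocity: (11/111) -> -(111/11)
  reduce: (1/11)
  (1/11) = 1
Product of signs = 1
(222/821) = 1

1


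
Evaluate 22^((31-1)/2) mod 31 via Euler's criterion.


p = 31 is prime and the exponent is (p-1)/2 = 15, so by Euler's criterion 22^15 = (22/31) = +1 or -1 mod 31.
Compute by square-and-multiply:
  15 = 8 + 4 + 2 + 1 (binary 1111)
  Repeated squaring mod 31: 22^1 = 22, 22^2 = 19, 22^4 = 20, 22^8 = 28
  22^15 = 22^8 * 22^4 * 22^2 * 22^1 = 28 * 20 * 19 * 22 mod 31
    28 * 20 = 560 = 2 mod 31
    2 * 19 = 38 = 7 mod 31
    7 * 22 = 154 = 30 mod 31
  22^15 = 30 mod 31
Result 30 = p - 1 = -1 mod 31: 22 is a quadratic non-residue mod 31. As a residue in [0, p-1] the value is 30.
22^15 mod 31 = 30

30


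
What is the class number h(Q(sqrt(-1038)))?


K = Q(sqrt(-1038)). d mod 4 = 2, so D = disc(K) = 4d = -4152
h(K) equals the number of primitive reduced positive-definite forms (a, b, c) = a*x^2 + b*x*y + c*y^2 with b^2 - 4ac = D,
where reduced means |b| <= a <= c, with b >= 0 whenever |b| = a or a = c, and primitive means gcd(a, b, c) = 1.
Reduced forces 3a^2 <= |D| = 4152, so 1 <= a <= 37; b must have the parity of D, and c = (b^2 - D)/(4a) must be an integer >= a.
Enumerate a = 1..37, b in [-a, a]:
  a=1: (1, 0, 1038)  [1]
  a=2: (2, 0, 519)  [1]
  a=3: (3, 0, 346)  [1]
  a=4..5: none
  a=6: (6, 0, 173)  [1]
  a=7..16: none
  a=17: (17, -8, 62), (17, 8, 62)  [2]
  a=18: none
  a=19: (19, -16, 58), (19, 16, 58)  [2]
  a=20..28: none
  a=29: (29, -16, 38), (29, 16, 38)  [2]
  a=30: none
  a=31: (31, -8, 34), (31, 8, 34)  [2]
  a=32..37: none
Total reduced forms: 1 + 1 + 1 + 1 + 2 + 2 + 2 + 2 = 12
h = 12

12


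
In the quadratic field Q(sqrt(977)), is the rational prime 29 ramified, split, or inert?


K = Q(sqrt(977)). Since d mod 4 = 1, disc(K) = 977.
Check p | disc: 977 mod 29 = 20.
p does not divide disc. Compute Legendre symbol (d/p):
20^((29-1)/2) mod 29 = 1
(d/p) = 1, so p splits: (p) = P*P' with e=1, f=1, g=2.
Therefore p is split.

split


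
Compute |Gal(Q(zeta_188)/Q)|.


|Gal(Q(zeta_188)/Q)| = phi(188)
= 92

92


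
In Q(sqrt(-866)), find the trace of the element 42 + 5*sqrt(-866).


Tr(a + b*sqrt(d)) = (a + b*sqrt(d)) + (a - b*sqrt(d)) = 2a
= 2 * (42)
= 84

84


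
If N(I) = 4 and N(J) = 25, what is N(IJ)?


N(IJ) = N(I) * N(J)
= 4 * 25
= 100

100


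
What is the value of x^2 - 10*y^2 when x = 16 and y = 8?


x^2 - d*y^2
= 16^2 - 10*8^2
= 256 - 640
= -384

-384


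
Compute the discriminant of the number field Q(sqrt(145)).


For K = Q(sqrt(d)) with d squarefree: disc(K) = d if d = 1 mod 4, and disc(K) = 4d if d = 2 or 3 mod 4.
Here d = 145, and d mod 4 = 1.
d = 1 mod 4 (O_K = Z[(1+sqrt(d))/2]), so disc(K) = d = 145

145


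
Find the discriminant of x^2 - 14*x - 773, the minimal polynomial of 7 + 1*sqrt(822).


The element 7 + 1*sqrt(822) has minimal polynomial:
x^2 - 14*x - 773
Discriminant = (-14)^2 - 4*(-773)
= 196 + 3092
= 3288

3288


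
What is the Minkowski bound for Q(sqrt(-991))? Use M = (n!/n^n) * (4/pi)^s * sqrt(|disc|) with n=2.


d = -991, d mod 4 = 1, so disc(K) = d = -991; |disc(K)| = 991
Imaginary quadratic field, so n = 2, s = r2 = 1, r1 = 0
M = (n!/n^n) * (4/pi)^s * sqrt(|disc(K)|) = (2!/2^2) * (4/pi)^1 * sqrt(991)
= 0.5 * 1.273240 * 31.480152
= 20.0409

20.0409


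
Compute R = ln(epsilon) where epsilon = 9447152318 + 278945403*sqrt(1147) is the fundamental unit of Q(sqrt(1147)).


epsilon = 9447152318 + 278945403*sqrt(1147)
= 1.8894e+10
R = ln(1.8894e+10)
= 23.6621

23.6621


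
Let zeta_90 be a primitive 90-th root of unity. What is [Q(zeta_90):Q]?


The degree equals Euler's totient phi(90).
90 = 2 * 3^2 * 5
phi(90) = 24

24


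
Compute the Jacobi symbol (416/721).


Compute (416/721) via quadratic reciprocity:
  pull out 2: (2/721) = +1  (since 721 mod 8 = 1)
  pull out 2: (2/721) = +1  (since 721 mod 8 = 1)
  pull out 2: (2/721) = +1  (since 721 mod 8 = 1)
  pull out 2: (2/721) = +1  (since 721 mod 8 = 1)
  pull out 2: (2/721) = +1  (since 721 mod 8 = 1)
  reciprocity: (13/721) -> +(721/13)
  reduce: (6/13)
  pull out 2: (2/13) = -1  (since 13 mod 8 = 5)
  reciprocity: (3/13) -> +(13/3)
  reduce: (1/3)
  (1/3) = 1
Product of signs = -1

-1


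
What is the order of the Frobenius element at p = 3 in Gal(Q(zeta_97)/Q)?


The Frobenius at p in Gal(Q(zeta_n)/Q) = (Z/nZ)* is the class of p, so its order is ord_97(3), the smallest k >= 1 with 3^k = 1 mod 97.
n = 97 = 97, phi(97) = 96; the order divides phi(n).
Divisors of 96: 1, 2, 3, 4, 6, 8, 12, 16, 24, 32, 48, 96
Repeated squaring mod 97: 3^1 = 3, 3^2 = 9, 3^4 = 81, 3^8 = 62, 3^16 = 61, 3^32 = 35, 3^64 = 61
Test divisors in increasing order:
  k=1: 3^1 = 3 mod 97
  k=2: 3^2 = 9 mod 97
  k=3: 3^3 = 9 * 3 = 27 mod 97
  k=4: 3^4 = 81 mod 97
  k=6: 3^6 = 81 * 9 = 50 mod 97
  k=8: 3^8 = 62 mod 97
  k=12: 3^12 = 62 * 81 = 75 mod 97
  k=16: 3^16 = 61 mod 97
  k=24: 3^24 = 61 * 62 = 96 mod 97
  k=32: 3^32 = 35 mod 97
  k=48: 3^48 = 35 * 61 = 1 mod 97  <- first divisor giving 1
Order = 48

48


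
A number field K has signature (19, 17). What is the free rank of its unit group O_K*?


By Dirichlet's unit theorem:
rank = r1 + r2 - 1
= 19 + 17 - 1
= 35

35


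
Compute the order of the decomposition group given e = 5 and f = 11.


|D_P| = e * f
= 5 * 11
= 55

55


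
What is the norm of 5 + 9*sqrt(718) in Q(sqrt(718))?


N(a + b*sqrt(d)) = a^2 - d*b^2
= (5)^2 - (718)*(9)^2
= 25 - 58158
= -58133

-58133


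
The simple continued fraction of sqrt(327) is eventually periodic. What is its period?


Run the CF algorithm for sqrt(327).
a_0 = floor(sqrt(327)) = 18; set m_0=0, q_0=1.
Recurrence: m' = q*a - m,  q' = (d - m'^2)/q,  a' = floor((a_0 + m')/q').
  step 1: m=18, q=3, a=12
  step 2: m=18, q=1, a=36
a_2 = 2*a_0 = 36, so the period closes here.
sqrt(327) = [18; 12, 36]
Period length = 2

2


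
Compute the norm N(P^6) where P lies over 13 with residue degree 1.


N(P^a) = p^(a*f)
= 13^(6*1)
= 13^6
= 4826809

4826809


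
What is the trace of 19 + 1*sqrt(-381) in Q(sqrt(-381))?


Tr(a + b*sqrt(d)) = (a + b*sqrt(d)) + (a - b*sqrt(d)) = 2a
= 2 * (19)
= 38

38


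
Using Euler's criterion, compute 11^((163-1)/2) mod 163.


p = 163 is prime and the exponent is (p-1)/2 = 81, so by Euler's criterion 11^81 = (11/163) = +1 or -1 mod 163.
Compute by square-and-multiply:
  81 = 64 + 16 + 1 (binary 1010001)
  Repeated squaring mod 163: 11^1 = 11, 11^2 = 121, 11^4 = 134, 11^8 = 26, 11^16 = 24, 11^32 = 87, 11^64 = 71
  11^81 = 11^64 * 11^16 * 11^1 = 71 * 24 * 11 mod 163
    71 * 24 = 1704 = 74 mod 163
    74 * 11 = 814 = 162 mod 163
  11^81 = 162 mod 163
Result 162 = p - 1 = -1 mod 163: 11 is a quadratic non-residue mod 163. As a residue in [0, p-1] the value is 162.
11^81 mod 163 = 162

162


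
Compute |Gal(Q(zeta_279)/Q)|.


|Gal(Q(zeta_279)/Q)| = phi(279)
= 180

180


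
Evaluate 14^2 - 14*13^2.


x^2 - d*y^2
= 14^2 - 14*13^2
= 196 - 2366
= -2170

-2170


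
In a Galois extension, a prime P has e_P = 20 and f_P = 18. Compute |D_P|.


|D_P| = e * f
= 20 * 18
= 360

360


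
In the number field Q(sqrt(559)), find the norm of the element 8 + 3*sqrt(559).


N(a + b*sqrt(d)) = a^2 - d*b^2
= (8)^2 - (559)*(3)^2
= 64 - 5031
= -4967

-4967


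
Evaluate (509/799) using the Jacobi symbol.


Compute (509/799) via quadratic reciprocity:
  reciprocity: (509/799) -> +(799/509)
  reduce: (290/509)
  pull out 2: (2/509) = -1  (since 509 mod 8 = 5)
  reciprocity: (145/509) -> +(509/145)
  reduce: (74/145)
  pull out 2: (2/145) = +1  (since 145 mod 8 = 1)
  reciprocity: (37/145) -> +(145/37)
  reduce: (34/37)
  pull out 2: (2/37) = -1  (since 37 mod 8 = 5)
  reciprocity: (17/37) -> +(37/17)
  reduce: (3/17)
  reciprocity: (3/17) -> +(17/3)
  reduce: (2/3)
  pull out 2: (2/3) = -1  (since 3 mod 8 = 3)
  (1/3) = 1
Product of signs = -1

-1


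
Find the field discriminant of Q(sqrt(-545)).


For K = Q(sqrt(d)) with d squarefree: disc(K) = d if d = 1 mod 4, and disc(K) = 4d if d = 2 or 3 mod 4.
Here d = -545, and d mod 4 = 3.
d = 3 mod 4, not 1 (O_K = Z[sqrt(d)]), so disc(K) = 4d = 4 * (-545) = -2180

-2180


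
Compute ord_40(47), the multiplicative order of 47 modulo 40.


We want ord_40(47), the smallest k >= 1 with 47^k = 1 mod 40.
n = 40 = 2^3 * 5, phi(40) = 16; the order divides phi(n).
Divisors of 16: 1, 2, 4, 8, 16
Repeated squaring mod 40: 47^1 = 7, 47^2 = 9, 47^4 = 1, 47^8 = 1, 47^16 = 1
Test divisors in increasing order:
  k=1: 47^1 = 7 mod 40
  k=2: 47^2 = 9 mod 40
  k=4: 47^4 = 1 mod 40  <- first divisor giving 1
Order = 4

4


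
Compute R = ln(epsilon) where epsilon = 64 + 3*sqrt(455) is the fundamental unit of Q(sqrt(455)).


epsilon = 64 + 3*sqrt(455)
= 127.9922
R = ln(127.9922)
= 4.8520

4.8520


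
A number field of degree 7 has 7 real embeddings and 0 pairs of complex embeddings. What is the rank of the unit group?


By Dirichlet's unit theorem:
rank = r1 + r2 - 1
= 7 + 0 - 1
= 6

6


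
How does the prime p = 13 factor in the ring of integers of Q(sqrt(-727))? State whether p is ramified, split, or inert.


K = Q(sqrt(-727)). Since d mod 4 = 1, disc(K) = -727.
Check p | disc: -727 mod 13 = 1.
p does not divide disc. Compute Legendre symbol (d/p):
1^((13-1)/2) mod 13 = 1
(d/p) = 1, so p splits: (p) = P*P' with e=1, f=1, g=2.
Therefore p is split.

split


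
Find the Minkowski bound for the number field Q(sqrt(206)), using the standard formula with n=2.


d = 206, d mod 4 = 2, so disc(K) = 4d = 824; |disc(K)| = 824
Real quadratic field, so n = 2, s = r2 = 0, r1 = 2
M = (n!/n^n) * (4/pi)^s * sqrt(|disc(K)|) = (2!/2^2) * (4/pi)^0 * sqrt(824)
= 0.5 * 1.000000 * 28.705400
= 14.3527

14.3527


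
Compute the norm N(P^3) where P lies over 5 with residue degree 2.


N(P^a) = p^(a*f)
= 5^(3*2)
= 5^6
= 15625

15625


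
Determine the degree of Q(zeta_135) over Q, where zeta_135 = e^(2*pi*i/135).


The degree equals Euler's totient phi(135).
135 = 3^3 * 5
phi(135) = 72

72


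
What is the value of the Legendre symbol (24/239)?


p = 239 is prime, so compute (24/239) with the reciprocity algorithm (Jacobi-symbol steps: pull out 2s via (2/n), flip via reciprocity, reduce):
  pull out 2: (2/239) = +1  (since 239 mod 8 = 7)
  pull out 2: (2/239) = +1  (since 239 mod 8 = 7)
  pull out 2: (2/239) = +1  (since 239 mod 8 = 7)
  reciprocity: (3/239) -> -(239/3)
  reduce: (2/3)
  pull out 2: (2/3) = -1  (since 3 mod 8 = 3)
  (1/3) = 1
Product of signs = 1
(24/239) = 1

1


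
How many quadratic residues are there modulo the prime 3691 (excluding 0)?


For prime p, the number of non-zero quadratic residues is (p-1)/2.
= (3691-1)/2
= 1845

1845


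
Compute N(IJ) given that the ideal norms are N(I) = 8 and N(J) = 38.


N(IJ) = N(I) * N(J)
= 8 * 38
= 304

304


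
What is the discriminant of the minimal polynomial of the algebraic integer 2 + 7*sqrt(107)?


The element 2 + 7*sqrt(107) has minimal polynomial:
x^2 - 4*x - 5239
Discriminant = (-4)^2 - 4*(-5239)
= 16 + 20956
= 20972

20972


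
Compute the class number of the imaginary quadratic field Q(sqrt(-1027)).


K = Q(sqrt(-1027)). d mod 4 = 1, so D = disc(K) = d = -1027
h(K) equals the number of primitive reduced positive-definite forms (a, b, c) = a*x^2 + b*x*y + c*y^2 with b^2 - 4ac = D,
where reduced means |b| <= a <= c, with b >= 0 whenever |b| = a or a = c, and primitive means gcd(a, b, c) = 1.
Reduced forces 3a^2 <= |D| = 1027, so 1 <= a <= 18; b must have the parity of D, and c = (b^2 - D)/(4a) must be an integer >= a.
Enumerate a = 1..18, b in [-a, a]:
  a=1: (1, 1, 257)  [1]
  a=2..6: none
  a=7: (7, -3, 37), (7, 3, 37)  [2]
  a=8..12: none
  a=13: (13, 13, 23)  [1]
  a=14..18: none
Total reduced forms: 1 + 2 + 1 = 4
h = 4

4


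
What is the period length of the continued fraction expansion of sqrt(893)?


Run the CF algorithm for sqrt(893).
a_0 = floor(sqrt(893)) = 29; set m_0=0, q_0=1.
Recurrence: m' = q*a - m,  q' = (d - m'^2)/q,  a' = floor((a_0 + m')/q').
  step 1: m=29, q=52, a=1
  step 2: m=23, q=7, a=7
  step 3: m=26, q=31, a=1
  step 4: m=5, q=28, a=1
  step 5: m=23, q=13, a=4
  step 6: m=29, q=4, a=14
  step 7: m=27, q=41, a=1
  step 8: m=14, q=17, a=2
  step 9: m=20, q=29, a=1
  step 10: m=9, q=28, a=1
  step 11: m=19, q=19, a=2
  step 12: m=19, q=28, a=1
  step 13: m=9, q=29, a=1
  step 14: m=20, q=17, a=2
  step 15: m=14, q=41, a=1
  step 16: m=27, q=4, a=14
  step 17: m=29, q=13, a=4
  step 18: m=23, q=28, a=1
  step 19: m=5, q=31, a=1
  step 20: m=26, q=7, a=7
  step 21: m=23, q=52, a=1
  step 22: m=29, q=1, a=58
a_22 = 2*a_0 = 58, so the period closes here.
sqrt(893) = [29; 1, 7, 1, 1, 4, 14, 1, 2, 1, 1, 2, 1, 1, 2, 1, 14, 4, 1, 1, 7, 1, 58]
Period length = 22

22


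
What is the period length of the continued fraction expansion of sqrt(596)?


Run the CF algorithm for sqrt(596).
a_0 = floor(sqrt(596)) = 24; set m_0=0, q_0=1.
Recurrence: m' = q*a - m,  q' = (d - m'^2)/q,  a' = floor((a_0 + m')/q').
  step 1: m=24, q=20, a=2
  step 2: m=16, q=17, a=2
  step 3: m=18, q=16, a=2
  step 4: m=14, q=25, a=1
  step 5: m=11, q=19, a=1
  step 6: m=8, q=28, a=1
  step 7: m=20, q=7, a=6
  step 8: m=22, q=16, a=2
  step 9: m=10, q=31, a=1
  step 10: m=21, q=5, a=9
  step 11: m=24, q=4, a=12
  step 12: m=24, q=5, a=9
  step 13: m=21, q=31, a=1
  step 14: m=10, q=16, a=2
  step 15: m=22, q=7, a=6
  step 16: m=20, q=28, a=1
  step 17: m=8, q=19, a=1
  step 18: m=11, q=25, a=1
  step 19: m=14, q=16, a=2
  step 20: m=18, q=17, a=2
  step 21: m=16, q=20, a=2
  step 22: m=24, q=1, a=48
a_22 = 2*a_0 = 48, so the period closes here.
sqrt(596) = [24; 2, 2, 2, 1, 1, 1, 6, 2, 1, 9, 12, 9, 1, 2, 6, 1, 1, 1, 2, 2, 2, 48]
Period length = 22

22


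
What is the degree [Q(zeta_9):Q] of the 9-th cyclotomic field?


The degree equals Euler's totient phi(9).
9 = 3^2
phi(9) = 6

6


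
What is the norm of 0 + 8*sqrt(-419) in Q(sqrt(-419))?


N(a + b*sqrt(d)) = a^2 - d*b^2
= (0)^2 - (-419)*(8)^2
= 0 + 26816
= 26816

26816


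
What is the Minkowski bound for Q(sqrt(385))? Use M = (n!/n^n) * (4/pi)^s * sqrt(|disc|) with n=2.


d = 385, d mod 4 = 1, so disc(K) = d = 385; |disc(K)| = 385
Real quadratic field, so n = 2, s = r2 = 0, r1 = 2
M = (n!/n^n) * (4/pi)^s * sqrt(|disc(K)|) = (2!/2^2) * (4/pi)^0 * sqrt(385)
= 0.5 * 1.000000 * 19.621417
= 9.8107

9.8107


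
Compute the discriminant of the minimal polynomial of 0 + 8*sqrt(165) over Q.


The element 0 + 8*sqrt(165) has minimal polynomial:
x^2 + 0*x - 10560
Discriminant = (0)^2 - 4*(-10560)
= 0 + 42240
= 42240

42240


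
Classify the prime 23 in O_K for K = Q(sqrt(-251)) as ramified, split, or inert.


K = Q(sqrt(-251)). Since d mod 4 = 1, disc(K) = -251.
Check p | disc: -251 mod 23 = 2.
p does not divide disc. Compute Legendre symbol (d/p):
2^((23-1)/2) mod 23 = 1
(d/p) = 1, so p splits: (p) = P*P' with e=1, f=1, g=2.
Therefore p is split.

split


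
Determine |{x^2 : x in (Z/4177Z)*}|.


For prime p, the number of non-zero quadratic residues is (p-1)/2.
= (4177-1)/2
= 2088

2088


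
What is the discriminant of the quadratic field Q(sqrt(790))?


For K = Q(sqrt(d)) with d squarefree: disc(K) = d if d = 1 mod 4, and disc(K) = 4d if d = 2 or 3 mod 4.
Here d = 790, and d mod 4 = 2.
d = 2 mod 4, not 1 (O_K = Z[sqrt(d)]), so disc(K) = 4d = 4 * (790) = 3160

3160


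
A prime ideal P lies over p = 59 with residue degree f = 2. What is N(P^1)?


N(P^a) = p^(a*f)
= 59^(1*2)
= 59^2
= 3481

3481


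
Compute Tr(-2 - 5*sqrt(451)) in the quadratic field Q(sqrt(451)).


Tr(a + b*sqrt(d)) = (a + b*sqrt(d)) + (a - b*sqrt(d)) = 2a
= 2 * (-2)
= -4

-4


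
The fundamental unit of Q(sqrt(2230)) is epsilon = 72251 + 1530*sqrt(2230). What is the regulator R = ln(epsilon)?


epsilon = 72251 + 1530*sqrt(2230)
= 144502.0000
R = ln(144502.0000)
= 11.8810

11.8810


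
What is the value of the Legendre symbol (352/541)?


p = 541 is prime, so compute (352/541) with the reciprocity algorithm (Jacobi-symbol steps: pull out 2s via (2/n), flip via reciprocity, reduce):
  pull out 2: (2/541) = -1  (since 541 mod 8 = 5)
  pull out 2: (2/541) = -1  (since 541 mod 8 = 5)
  pull out 2: (2/541) = -1  (since 541 mod 8 = 5)
  pull out 2: (2/541) = -1  (since 541 mod 8 = 5)
  pull out 2: (2/541) = -1  (since 541 mod 8 = 5)
  reciprocity: (11/541) -> +(541/11)
  reduce: (2/11)
  pull out 2: (2/11) = -1  (since 11 mod 8 = 3)
  (1/11) = 1
Product of signs = 1
(352/541) = 1

1


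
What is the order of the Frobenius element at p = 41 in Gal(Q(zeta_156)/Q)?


The Frobenius at p in Gal(Q(zeta_n)/Q) = (Z/nZ)* is the class of p, so its order is ord_156(41), the smallest k >= 1 with 41^k = 1 mod 156.
n = 156 = 2^2 * 3 * 13, phi(156) = 48; the order divides phi(n).
Divisors of 48: 1, 2, 3, 4, 6, 8, 12, 16, 24, 48
Repeated squaring mod 156: 41^1 = 41, 41^2 = 121, 41^4 = 133, 41^8 = 61, 41^16 = 133, 41^32 = 61
Test divisors in increasing order:
  k=1: 41^1 = 41 mod 156
  k=2: 41^2 = 121 mod 156
  k=3: 41^3 = 121 * 41 = 125 mod 156
  k=4: 41^4 = 133 mod 156
  k=6: 41^6 = 133 * 121 = 25 mod 156
  k=8: 41^8 = 61 mod 156
  k=12: 41^12 = 61 * 133 = 1 mod 156  <- first divisor giving 1
Order = 12

12


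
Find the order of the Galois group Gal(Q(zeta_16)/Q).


|Gal(Q(zeta_16)/Q)| = phi(16)
= 8

8


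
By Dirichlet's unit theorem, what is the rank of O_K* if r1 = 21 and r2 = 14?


By Dirichlet's unit theorem:
rank = r1 + r2 - 1
= 21 + 14 - 1
= 34

34


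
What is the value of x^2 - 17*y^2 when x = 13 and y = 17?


x^2 - d*y^2
= 13^2 - 17*17^2
= 169 - 4913
= -4744

-4744


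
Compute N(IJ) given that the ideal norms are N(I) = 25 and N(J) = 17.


N(IJ) = N(I) * N(J)
= 25 * 17
= 425

425


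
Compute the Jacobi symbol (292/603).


Compute (292/603) via quadratic reciprocity:
  pull out 2: (2/603) = -1  (since 603 mod 8 = 3)
  pull out 2: (2/603) = -1  (since 603 mod 8 = 3)
  reciprocity: (73/603) -> +(603/73)
  reduce: (19/73)
  reciprocity: (19/73) -> +(73/19)
  reduce: (16/19)
  pull out 2: (2/19) = -1  (since 19 mod 8 = 3)
  pull out 2: (2/19) = -1  (since 19 mod 8 = 3)
  pull out 2: (2/19) = -1  (since 19 mod 8 = 3)
  pull out 2: (2/19) = -1  (since 19 mod 8 = 3)
  (1/19) = 1
Product of signs = 1

1


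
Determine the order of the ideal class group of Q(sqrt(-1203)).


K = Q(sqrt(-1203)). d mod 4 = 1, so D = disc(K) = d = -1203
h(K) equals the number of primitive reduced positive-definite forms (a, b, c) = a*x^2 + b*x*y + c*y^2 with b^2 - 4ac = D,
where reduced means |b| <= a <= c, with b >= 0 whenever |b| = a or a = c, and primitive means gcd(a, b, c) = 1.
Reduced forces 3a^2 <= |D| = 1203, so 1 <= a <= 20; b must have the parity of D, and c = (b^2 - D)/(4a) must be an integer >= a.
Enumerate a = 1..20, b in [-a, a]:
  a=1: (1, 1, 301)  [1]
  a=2: none
  a=3: (3, 3, 101)  [1]
  a=4..6: none
  a=7: (7, -1, 43), (7, 1, 43)  [2]
  a=8..16: none
  a=17: (17, -15, 21), (17, 15, 21)  [2]
  a=18..20: none
Total reduced forms: 1 + 1 + 2 + 2 = 6
h = 6

6


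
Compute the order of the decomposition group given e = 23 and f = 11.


|D_P| = e * f
= 23 * 11
= 253

253


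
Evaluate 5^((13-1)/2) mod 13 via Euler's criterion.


p = 13 is prime and the exponent is (p-1)/2 = 6, so by Euler's criterion 5^6 = (5/13) = +1 or -1 mod 13.
Compute by square-and-multiply:
  6 = 4 + 2 (binary 110)
  Repeated squaring mod 13: 5^1 = 5, 5^2 = 12, 5^4 = 1
  5^6 = 5^4 * 5^2 = 1 * 12 mod 13
    1 * 12 = 12 = 12 mod 13
  5^6 = 12 mod 13
Result 12 = p - 1 = -1 mod 13: 5 is a quadratic non-residue mod 13. As a residue in [0, p-1] the value is 12.
5^6 mod 13 = 12

12


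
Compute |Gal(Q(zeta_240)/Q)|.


|Gal(Q(zeta_240)/Q)| = phi(240)
= 64

64


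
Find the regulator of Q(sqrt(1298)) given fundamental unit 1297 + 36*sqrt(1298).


epsilon = 1297 + 36*sqrt(1298)
= 2593.9996
R = ln(2593.9996)
= 7.8610

7.8610


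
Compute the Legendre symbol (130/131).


p = 131 is prime, so compute (130/131) with the reciprocity algorithm (Jacobi-symbol steps: pull out 2s via (2/n), flip via reciprocity, reduce):
  pull out 2: (2/131) = -1  (since 131 mod 8 = 3)
  reciprocity: (65/131) -> +(131/65)
  reduce: (1/65)
  (1/65) = 1
Product of signs = -1
(130/131) = -1

-1


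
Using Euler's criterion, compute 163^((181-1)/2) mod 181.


p = 181 is prime and the exponent is (p-1)/2 = 90, so by Euler's criterion 163^90 = (163/181) = +1 or -1 mod 181.
Compute by square-and-multiply:
  90 = 64 + 16 + 8 + 2 (binary 1011010)
  Repeated squaring mod 181: 163^1 = 163, 163^2 = 143, 163^4 = 177, 163^8 = 16, 163^16 = 75, 163^32 = 14, 163^64 = 15
  163^90 = 163^64 * 163^16 * 163^8 * 163^2 = 15 * 75 * 16 * 143 mod 181
    15 * 75 = 1125 = 39 mod 181
    39 * 16 = 624 = 81 mod 181
    81 * 143 = 11583 = 180 mod 181
  163^90 = 180 mod 181
Result 180 = p - 1 = -1 mod 181: 163 is a quadratic non-residue mod 181. As a residue in [0, p-1] the value is 180.
163^90 mod 181 = 180

180


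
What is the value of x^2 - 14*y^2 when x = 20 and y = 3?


x^2 - d*y^2
= 20^2 - 14*3^2
= 400 - 126
= 274

274


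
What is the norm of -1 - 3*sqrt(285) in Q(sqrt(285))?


N(a + b*sqrt(d)) = a^2 - d*b^2
= (-1)^2 - (285)*(-3)^2
= 1 - 2565
= -2564

-2564
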